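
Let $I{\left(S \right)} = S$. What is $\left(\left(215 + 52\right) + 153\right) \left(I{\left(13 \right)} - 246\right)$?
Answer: $-97860$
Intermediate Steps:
$\left(\left(215 + 52\right) + 153\right) \left(I{\left(13 \right)} - 246\right) = \left(\left(215 + 52\right) + 153\right) \left(13 - 246\right) = \left(267 + 153\right) \left(-233\right) = 420 \left(-233\right) = -97860$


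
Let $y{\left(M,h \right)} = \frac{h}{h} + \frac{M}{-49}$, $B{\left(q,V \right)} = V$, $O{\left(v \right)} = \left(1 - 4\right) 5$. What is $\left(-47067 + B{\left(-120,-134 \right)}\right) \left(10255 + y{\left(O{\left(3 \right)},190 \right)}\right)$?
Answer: $- \frac{3388755337}{7} \approx -4.8411 \cdot 10^{8}$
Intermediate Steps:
$O{\left(v \right)} = -15$ ($O{\left(v \right)} = \left(-3\right) 5 = -15$)
$y{\left(M,h \right)} = 1 - \frac{M}{49}$ ($y{\left(M,h \right)} = 1 + M \left(- \frac{1}{49}\right) = 1 - \frac{M}{49}$)
$\left(-47067 + B{\left(-120,-134 \right)}\right) \left(10255 + y{\left(O{\left(3 \right)},190 \right)}\right) = \left(-47067 - 134\right) \left(10255 + \left(1 - - \frac{15}{49}\right)\right) = - 47201 \left(10255 + \left(1 + \frac{15}{49}\right)\right) = - 47201 \left(10255 + \frac{64}{49}\right) = \left(-47201\right) \frac{502559}{49} = - \frac{3388755337}{7}$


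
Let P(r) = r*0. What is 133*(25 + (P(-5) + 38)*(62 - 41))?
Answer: 109459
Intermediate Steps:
P(r) = 0
133*(25 + (P(-5) + 38)*(62 - 41)) = 133*(25 + (0 + 38)*(62 - 41)) = 133*(25 + 38*21) = 133*(25 + 798) = 133*823 = 109459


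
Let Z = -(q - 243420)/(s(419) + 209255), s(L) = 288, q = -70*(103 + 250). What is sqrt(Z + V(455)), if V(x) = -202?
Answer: 6*I*sqrt(244813487303)/209543 ≈ 14.168*I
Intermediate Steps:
q = -24710 (q = -70*353 = -24710)
Z = 268130/209543 (Z = -(-24710 - 243420)/(288 + 209255) = -(-268130)/209543 = -1*(-268130/209543) = 268130/209543 ≈ 1.2796)
sqrt(Z + V(455)) = sqrt(268130/209543 - 202) = sqrt(-42059556/209543) = 6*I*sqrt(244813487303)/209543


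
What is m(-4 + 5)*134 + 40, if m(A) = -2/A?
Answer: -228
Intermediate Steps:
m(-4 + 5)*134 + 40 = -2/(-4 + 5)*134 + 40 = -2/1*134 + 40 = -2*1*134 + 40 = -2*134 + 40 = -268 + 40 = -228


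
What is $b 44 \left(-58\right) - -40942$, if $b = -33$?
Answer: $125158$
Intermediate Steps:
$b 44 \left(-58\right) - -40942 = \left(-33\right) 44 \left(-58\right) - -40942 = \left(-1452\right) \left(-58\right) + 40942 = 84216 + 40942 = 125158$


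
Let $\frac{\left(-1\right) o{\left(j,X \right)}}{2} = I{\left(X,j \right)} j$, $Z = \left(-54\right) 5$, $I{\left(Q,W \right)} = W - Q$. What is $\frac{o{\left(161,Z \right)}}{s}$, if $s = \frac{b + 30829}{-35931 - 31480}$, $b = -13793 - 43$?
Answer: $\frac{9355433402}{16993} \approx 5.5055 \cdot 10^{5}$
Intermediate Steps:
$b = -13836$
$s = - \frac{16993}{67411}$ ($s = \frac{-13836 + 30829}{-35931 - 31480} = \frac{16993}{-67411} = 16993 \left(- \frac{1}{67411}\right) = - \frac{16993}{67411} \approx -0.25208$)
$Z = -270$
$o{\left(j,X \right)} = - 2 j \left(j - X\right)$ ($o{\left(j,X \right)} = - 2 \left(j - X\right) j = - 2 j \left(j - X\right)$)
$\frac{o{\left(161,Z \right)}}{s} = \frac{2 \cdot 161 \left(-270 - 161\right)}{- \frac{16993}{67411}} = 2 \cdot 161 \left(-270 - 161\right) \left(- \frac{67411}{16993}\right) = 2 \cdot 161 \left(-431\right) \left(- \frac{67411}{16993}\right) = \left(-138782\right) \left(- \frac{67411}{16993}\right) = \frac{9355433402}{16993}$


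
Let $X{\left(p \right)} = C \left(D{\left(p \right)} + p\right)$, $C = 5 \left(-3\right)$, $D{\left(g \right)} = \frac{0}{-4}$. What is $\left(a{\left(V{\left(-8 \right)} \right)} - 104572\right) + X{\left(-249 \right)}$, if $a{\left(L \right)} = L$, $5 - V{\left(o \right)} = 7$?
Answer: $-100839$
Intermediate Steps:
$V{\left(o \right)} = -2$ ($V{\left(o \right)} = 5 - 7 = -2$)
$D{\left(g \right)} = 0$ ($D{\left(g \right)} = 0 \left(- \frac{1}{4}\right) = 0$)
$C = -15$
$X{\left(p \right)} = - 15 p$ ($X{\left(p \right)} = - 15 \left(0 + p\right) = - 15 p$)
$\left(a{\left(V{\left(-8 \right)} \right)} - 104572\right) + X{\left(-249 \right)} = \left(-2 - 104572\right) - -3735 = -104574 + 3735 = -100839$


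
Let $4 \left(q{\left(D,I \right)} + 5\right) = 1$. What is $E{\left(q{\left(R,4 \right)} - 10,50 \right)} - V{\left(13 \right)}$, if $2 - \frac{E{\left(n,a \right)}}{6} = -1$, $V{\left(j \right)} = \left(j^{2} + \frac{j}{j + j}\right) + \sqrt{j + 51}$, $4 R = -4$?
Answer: $- \frac{319}{2} \approx -159.5$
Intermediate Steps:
$R = -1$ ($R = \frac{1}{4} \left(-4\right) = -1$)
$q{\left(D,I \right)} = - \frac{19}{4}$ ($q{\left(D,I \right)} = -5 + \frac{1}{4} \cdot 1 = -5 + \frac{1}{4} = - \frac{19}{4}$)
$V{\left(j \right)} = \frac{1}{2} + j^{2} + \sqrt{51 + j}$ ($V{\left(j \right)} = \left(j^{2} + \frac{j}{2 j}\right) + \sqrt{51 + j} = \left(j^{2} + \frac{1}{2 j} j\right) + \sqrt{51 + j} = \left(j^{2} + \frac{1}{2}\right) + \sqrt{51 + j} = \left(\frac{1}{2} + j^{2}\right) + \sqrt{51 + j} = \frac{1}{2} + j^{2} + \sqrt{51 + j}$)
$E{\left(n,a \right)} = 18$ ($E{\left(n,a \right)} = 12 - -6 = 12 + 6 = 18$)
$E{\left(q{\left(R,4 \right)} - 10,50 \right)} - V{\left(13 \right)} = 18 - \left(\frac{1}{2} + 13^{2} + \sqrt{51 + 13}\right) = 18 - \left(\frac{1}{2} + 169 + \sqrt{64}\right) = 18 - \left(\frac{1}{2} + 169 + 8\right) = 18 - \frac{355}{2} = - \frac{319}{2}$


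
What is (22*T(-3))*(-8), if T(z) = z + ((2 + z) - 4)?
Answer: 1408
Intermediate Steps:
T(z) = -2 + 2*z (T(z) = z + (-2 + z) = -2 + 2*z)
(22*T(-3))*(-8) = (22*(-2 + 2*(-3)))*(-8) = (22*(-2 - 6))*(-8) = (22*(-8))*(-8) = -176*(-8) = 1408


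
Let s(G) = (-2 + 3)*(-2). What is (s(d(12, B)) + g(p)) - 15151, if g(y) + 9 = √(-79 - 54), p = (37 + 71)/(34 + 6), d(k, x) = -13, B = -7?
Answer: -15162 + I*√133 ≈ -15162.0 + 11.533*I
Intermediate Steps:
s(G) = -2 (s(G) = 1*(-2) = -2)
p = 27/10 (p = 108/40 = 108*(1/40) = 27/10 ≈ 2.7000)
g(y) = -9 + I*√133 (g(y) = -9 + √(-79 - 54) = -9 + √(-133) = -9 + I*√133)
(s(d(12, B)) + g(p)) - 15151 = (-2 + (-9 + I*√133)) - 15151 = (-11 + I*√133) - 15151 = -15162 + I*√133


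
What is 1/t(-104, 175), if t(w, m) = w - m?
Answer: -1/279 ≈ -0.0035842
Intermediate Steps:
1/t(-104, 175) = 1/(-104 - 1*175) = 1/(-104 - 175) = 1/(-279) = -1/279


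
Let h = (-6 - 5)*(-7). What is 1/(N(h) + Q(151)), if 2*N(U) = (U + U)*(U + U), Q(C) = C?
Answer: 1/12009 ≈ 8.3271e-5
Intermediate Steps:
h = 77 (h = -11*(-7) = 77)
N(U) = 2*U² (N(U) = ((U + U)*(U + U))/2 = ((2*U)*(2*U))/2 = (4*U²)/2 = 2*U²)
1/(N(h) + Q(151)) = 1/(2*77² + 151) = 1/(2*5929 + 151) = 1/(11858 + 151) = 1/12009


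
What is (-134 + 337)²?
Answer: 41209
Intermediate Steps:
(-134 + 337)² = 203² = 41209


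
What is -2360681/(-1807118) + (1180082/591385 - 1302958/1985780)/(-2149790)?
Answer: 297991981025936667745783/228115077634718004883300 ≈ 1.3063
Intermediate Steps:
-2360681/(-1807118) + (1180082/591385 - 1302958/1985780)/(-2149790) = -2360681*(-1/1807118) + (1180082*(1/591385) - 1302958*1/1985780)*(-1/2149790) = 2360681/1807118 + (1180082/591385 - 651479/992890)*(-1/2149790) = 2360681/1807118 + (157283341713/117436050530)*(-1/2149790) = 2360681/1807118 - 157283341713/252462847068888700 = 297991981025936667745783/228115077634718004883300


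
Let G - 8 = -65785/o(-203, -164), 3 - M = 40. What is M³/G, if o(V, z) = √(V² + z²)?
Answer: 5519556104/864661501 + 666441521*√68105/864661501 ≈ 207.53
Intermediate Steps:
M = -37 (M = 3 - 1*40 = 3 - 40 = -37)
G = 8 - 13157*√68105/13621 (G = 8 - 65785/√((-203)² + (-164)²) = 8 - 65785/√(41209 + 26896) = 8 - 65785*√68105/68105 = 8 - 13157*√68105/13621 ≈ -244.08)
M³/G = (-37)³/(8 - 13157*√68105/13621) = -50653/(8 - 13157*√68105/13621)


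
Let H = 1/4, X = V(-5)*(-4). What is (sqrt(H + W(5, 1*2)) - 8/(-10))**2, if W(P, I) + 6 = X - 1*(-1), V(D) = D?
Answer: 1589/100 + 4*sqrt(61)/5 ≈ 22.138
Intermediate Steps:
X = 20 (X = -5*(-4) = 20)
W(P, I) = 15 (W(P, I) = -6 + (20 - 1*(-1)) = -6 + (20 + 1) = -6 + 21 = 15)
H = 1/4 (H = 1*(1/4) = 1/4 ≈ 0.25000)
(sqrt(H + W(5, 1*2)) - 8/(-10))**2 = (sqrt(1/4 + 15) - 8/(-10))**2 = (sqrt(61/4) - 8*(-1/10))**2 = (sqrt(61)/2 + 4/5)**2 = (4/5 + sqrt(61)/2)**2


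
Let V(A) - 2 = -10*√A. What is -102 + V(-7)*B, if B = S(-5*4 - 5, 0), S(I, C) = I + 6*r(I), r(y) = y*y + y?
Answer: 7048 - 35750*I*√7 ≈ 7048.0 - 94586.0*I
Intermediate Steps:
r(y) = y + y² (r(y) = y² + y = y + y²)
S(I, C) = I + 6*I*(1 + I) (S(I, C) = I + 6*(I*(1 + I)) = I + 6*I*(1 + I))
V(A) = 2 - 10*√A
B = 3575 (B = (-5*4 - 5)*(7 + 6*(-5*4 - 5)) = (-20 - 5)*(7 + 6*(-20 - 5)) = -25*(7 + 6*(-25)) = -25*(7 - 150) = -25*(-143) = 3575)
-102 + V(-7)*B = -102 + (2 - 10*I*√7)*3575 = -102 + (7150 - 35750*I*√7) = 7048 - 35750*I*√7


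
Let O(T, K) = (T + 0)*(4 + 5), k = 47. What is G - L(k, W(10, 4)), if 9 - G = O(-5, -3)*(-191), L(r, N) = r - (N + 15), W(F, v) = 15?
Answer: -8603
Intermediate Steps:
L(r, N) = -15 + r - N (L(r, N) = r - (15 + N) = r + (-15 - N) = -15 + r - N)
O(T, K) = 9*T (O(T, K) = T*9 = 9*T)
G = -8586 (G = 9 - 9*(-5)*(-191) = 9 - (-45)*(-191) = 9 - 1*8595 = 9 - 8595 = -8586)
G - L(k, W(10, 4)) = -8586 - (-15 + 47 - 1*15) = -8586 - (-15 + 47 - 15) = -8586 - 1*17 = -8586 - 17 = -8603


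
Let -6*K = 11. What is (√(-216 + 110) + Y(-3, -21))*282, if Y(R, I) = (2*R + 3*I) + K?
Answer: -19975 + 282*I*√106 ≈ -19975.0 + 2903.4*I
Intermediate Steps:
K = -11/6 (K = -⅙*11 = -11/6 ≈ -1.8333)
Y(R, I) = -11/6 + 2*R + 3*I (Y(R, I) = (2*R + 3*I) - 11/6 = -11/6 + 2*R + 3*I)
(√(-216 + 110) + Y(-3, -21))*282 = (√(-216 + 110) + (-11/6 + 2*(-3) + 3*(-21)))*282 = (√(-106) + (-11/6 - 6 - 63))*282 = (I*√106 - 425/6)*282 = (-425/6 + I*√106)*282 = -19975 + 282*I*√106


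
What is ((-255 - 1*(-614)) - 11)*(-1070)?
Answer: -372360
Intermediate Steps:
((-255 - 1*(-614)) - 11)*(-1070) = ((-255 + 614) - 11)*(-1070) = (359 - 11)*(-1070) = 348*(-1070) = -372360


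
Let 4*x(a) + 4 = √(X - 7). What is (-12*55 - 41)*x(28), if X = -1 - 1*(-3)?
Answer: 701 - 701*I*√5/4 ≈ 701.0 - 391.87*I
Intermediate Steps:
X = 2 (X = -1 + 3 = 2)
x(a) = -1 + I*√5/4 (x(a) = -1 + √(2 - 7)/4 = -1 + √(-5)/4 = -1 + (I*√5)/4 = -1 + I*√5/4)
(-12*55 - 41)*x(28) = (-12*55 - 41)*(-1 + I*√5/4) = (-660 - 41)*(-1 + I*√5/4) = -701*(-1 + I*√5/4) = 701 - 701*I*√5/4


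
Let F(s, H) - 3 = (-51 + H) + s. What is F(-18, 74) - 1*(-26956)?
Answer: 26964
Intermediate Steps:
F(s, H) = -48 + H + s (F(s, H) = 3 + ((-51 + H) + s) = 3 + (-51 + H + s) = -48 + H + s)
F(-18, 74) - 1*(-26956) = (-48 + 74 - 18) - 1*(-26956) = 8 + 26956 = 26964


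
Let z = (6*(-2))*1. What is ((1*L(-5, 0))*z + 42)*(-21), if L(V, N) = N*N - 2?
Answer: -1386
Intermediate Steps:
L(V, N) = -2 + N² (L(V, N) = N² - 2 = -2 + N²)
z = -12 (z = -12*1 = -12)
((1*L(-5, 0))*z + 42)*(-21) = ((1*(-2 + 0²))*(-12) + 42)*(-21) = ((1*(-2 + 0))*(-12) + 42)*(-21) = ((1*(-2))*(-12) + 42)*(-21) = (-2*(-12) + 42)*(-21) = (24 + 42)*(-21) = 66*(-21) = -1386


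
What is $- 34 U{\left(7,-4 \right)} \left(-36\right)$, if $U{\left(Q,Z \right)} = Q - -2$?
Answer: $11016$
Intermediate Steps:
$U{\left(Q,Z \right)} = 2 + Q$ ($U{\left(Q,Z \right)} = Q + 2 = 2 + Q$)
$- 34 U{\left(7,-4 \right)} \left(-36\right) = - 34 \left(2 + 7\right) \left(-36\right) = \left(-34\right) 9 \left(-36\right) = \left(-306\right) \left(-36\right) = 11016$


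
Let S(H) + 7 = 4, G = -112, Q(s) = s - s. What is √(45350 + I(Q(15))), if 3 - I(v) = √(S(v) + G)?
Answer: √(45353 - I*√115) ≈ 212.96 - 0.025*I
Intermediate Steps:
Q(s) = 0
S(H) = -3 (S(H) = -7 + 4 = -3)
I(v) = 3 - I*√115 (I(v) = 3 - √(-3 - 112) = 3 - √(-115) = 3 - I*√115)
√(45350 + I(Q(15))) = √(45350 + (3 - I*√115)) = √(45353 - I*√115)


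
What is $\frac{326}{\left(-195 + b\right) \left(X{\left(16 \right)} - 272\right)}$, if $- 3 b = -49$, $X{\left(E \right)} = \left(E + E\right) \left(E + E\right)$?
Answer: $- \frac{489}{201536} \approx -0.0024264$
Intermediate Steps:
$X{\left(E \right)} = 4 E^{2}$ ($X{\left(E \right)} = 2 E 2 E = 4 E^{2}$)
$b = \frac{49}{3}$ ($b = \left(- \frac{1}{3}\right) \left(-49\right) = \frac{49}{3} \approx 16.333$)
$\frac{326}{\left(-195 + b\right) \left(X{\left(16 \right)} - 272\right)} = \frac{326}{\left(-195 + \frac{49}{3}\right) \left(4 \cdot 16^{2} - 272\right)} = \frac{326}{\left(- \frac{536}{3}\right) \left(4 \cdot 256 - 272\right)} = \frac{326}{\left(- \frac{536}{3}\right) \left(1024 - 272\right)} = \frac{326}{\left(- \frac{536}{3}\right) 752} = \frac{326}{- \frac{403072}{3}} = 326 \left(- \frac{3}{403072}\right) = - \frac{489}{201536}$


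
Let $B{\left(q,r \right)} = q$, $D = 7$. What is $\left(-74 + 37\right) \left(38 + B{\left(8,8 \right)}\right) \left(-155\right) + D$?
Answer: $263817$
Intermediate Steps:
$\left(-74 + 37\right) \left(38 + B{\left(8,8 \right)}\right) \left(-155\right) + D = \left(-74 + 37\right) \left(38 + 8\right) \left(-155\right) + 7 = \left(-37\right) 46 \left(-155\right) + 7 = \left(-1702\right) \left(-155\right) + 7 = 263810 + 7 = 263817$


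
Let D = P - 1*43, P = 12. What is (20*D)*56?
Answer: -34720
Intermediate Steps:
D = -31 (D = 12 - 1*43 = 12 - 43 = -31)
(20*D)*56 = (20*(-31))*56 = -620*56 = -34720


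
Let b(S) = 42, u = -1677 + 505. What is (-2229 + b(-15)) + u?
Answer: -3359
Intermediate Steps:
u = -1172
(-2229 + b(-15)) + u = (-2229 + 42) - 1172 = -2187 - 1172 = -3359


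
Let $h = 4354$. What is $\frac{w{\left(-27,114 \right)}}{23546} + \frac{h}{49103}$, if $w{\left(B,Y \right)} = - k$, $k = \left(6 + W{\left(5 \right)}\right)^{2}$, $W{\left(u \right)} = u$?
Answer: $\frac{96577821}{1156179238} \approx 0.083532$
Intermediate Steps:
$k = 121$ ($k = \left(6 + 5\right)^{2} = 11^{2} = 121$)
$w{\left(B,Y \right)} = -121$ ($w{\left(B,Y \right)} = \left(-1\right) 121 = -121$)
$\frac{w{\left(-27,114 \right)}}{23546} + \frac{h}{49103} = - \frac{121}{23546} + \frac{4354}{49103} = \frac{96577821}{1156179238}$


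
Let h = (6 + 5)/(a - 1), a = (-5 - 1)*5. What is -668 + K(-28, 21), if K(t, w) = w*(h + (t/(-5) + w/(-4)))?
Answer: -414223/620 ≈ -668.10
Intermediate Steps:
a = -30 (a = -6*5 = -30)
h = -11/31 (h = (6 + 5)/(-30 - 1) = 11/(-31) = 11*(-1/31) = -11/31 ≈ -0.35484)
K(t, w) = w*(-11/31 - w/4 - t/5) (K(t, w) = w*(-11/31 + (t/(-5) + w/(-4))) = w*(-11/31 + (t*(-⅕) + w*(-¼))) = w*(-11/31 + (-t/5 - w/4)) = w*(-11/31 + (-w/4 - t/5)) = w*(-11/31 - w/4 - t/5))
-668 + K(-28, 21) = -668 - 1/620*21*(220 + 124*(-28) + 155*21) = -668 - 1/620*21*(220 - 3472 + 3255) = -668 - 1/620*21*3 = -668 - 63/620 = -414223/620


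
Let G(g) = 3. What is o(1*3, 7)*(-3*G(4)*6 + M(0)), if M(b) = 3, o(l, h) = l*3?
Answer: -459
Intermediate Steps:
o(l, h) = 3*l
o(1*3, 7)*(-3*G(4)*6 + M(0)) = (3*(1*3))*(-3*3*6 + 3) = (3*3)*(-9*6 + 3) = 9*(-54 + 3) = 9*(-51) = -459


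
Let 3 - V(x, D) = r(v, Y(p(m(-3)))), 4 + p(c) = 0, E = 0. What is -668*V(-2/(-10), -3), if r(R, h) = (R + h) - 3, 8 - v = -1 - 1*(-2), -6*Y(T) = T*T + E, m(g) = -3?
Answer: -3340/3 ≈ -1113.3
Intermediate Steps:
p(c) = -4 (p(c) = -4 + 0 = -4)
Y(T) = -T**2/6 (Y(T) = -(T*T + 0)/6 = -(T**2 + 0)/6 = -T**2/6)
v = 7 (v = 8 - (-1 - 1*(-2)) = 8 - (-1 + 2) = 8 - 1*1 = 8 - 1 = 7)
r(R, h) = -3 + R + h
V(x, D) = 5/3 (V(x, D) = 3 - (-3 + 7 - 1/6*(-4)**2) = 3 - (-3 + 7 - 1/6*16) = 3 - (-3 + 7 - 8/3) = 3 - 1*4/3 = 3 - 4/3 = 5/3)
-668*V(-2/(-10), -3) = -668*5/3 = -3340/3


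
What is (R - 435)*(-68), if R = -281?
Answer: 48688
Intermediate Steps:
(R - 435)*(-68) = (-281 - 435)*(-68) = -716*(-68) = 48688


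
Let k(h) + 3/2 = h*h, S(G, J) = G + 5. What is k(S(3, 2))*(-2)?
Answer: -125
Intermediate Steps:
S(G, J) = 5 + G
k(h) = -3/2 + h**2 (k(h) = -3/2 + h*h = -3/2 + h**2)
k(S(3, 2))*(-2) = (-3/2 + (5 + 3)**2)*(-2) = (-3/2 + 8**2)*(-2) = (-3/2 + 64)*(-2) = (125/2)*(-2) = -125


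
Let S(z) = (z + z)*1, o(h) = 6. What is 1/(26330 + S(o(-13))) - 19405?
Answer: -511166509/26342 ≈ -19405.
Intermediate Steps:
S(z) = 2*z (S(z) = (2*z)*1 = 2*z)
1/(26330 + S(o(-13))) - 19405 = 1/(26330 + 2*6) - 19405 = 1/(26330 + 12) - 19405 = 1/26342 - 19405 = -511166509/26342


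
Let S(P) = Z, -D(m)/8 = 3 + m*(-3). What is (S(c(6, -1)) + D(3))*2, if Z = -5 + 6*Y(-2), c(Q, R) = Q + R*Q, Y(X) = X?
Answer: 62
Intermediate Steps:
D(m) = -24 + 24*m (D(m) = -8*(3 + m*(-3)) = -8*(3 - 3*m) = -24 + 24*m)
c(Q, R) = Q + Q*R
Z = -17 (Z = -5 + 6*(-2) = -5 - 12 = -17)
S(P) = -17
(S(c(6, -1)) + D(3))*2 = (-17 + (-24 + 24*3))*2 = (-17 + (-24 + 72))*2 = (-17 + 48)*2 = 31*2 = 62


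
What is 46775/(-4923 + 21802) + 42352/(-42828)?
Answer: 322105073/180723453 ≈ 1.7823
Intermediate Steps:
46775/(-4923 + 21802) + 42352/(-42828) = 46775/16879 + 42352*(-1/42828) = 46775*(1/16879) - 10588/10707 = 46775/16879 - 10588/10707 = 322105073/180723453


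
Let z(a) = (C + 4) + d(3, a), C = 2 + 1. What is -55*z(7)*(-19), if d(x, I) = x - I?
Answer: 3135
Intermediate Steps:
C = 3
z(a) = 10 - a (z(a) = (3 + 4) + (3 - a) = 7 + (3 - a) = 10 - a)
-55*z(7)*(-19) = -55*(10 - 1*7)*(-19) = -55*(10 - 7)*(-19) = -55*3*(-19) = -165*(-19) = 3135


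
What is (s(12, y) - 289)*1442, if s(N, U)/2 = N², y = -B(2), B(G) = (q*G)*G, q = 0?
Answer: -1442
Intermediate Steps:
B(G) = 0 (B(G) = (0*G)*G = 0*G = 0)
y = 0 (y = -1*0 = 0)
s(N, U) = 2*N²
(s(12, y) - 289)*1442 = (2*12² - 289)*1442 = (2*144 - 289)*1442 = (288 - 289)*1442 = -1*1442 = -1442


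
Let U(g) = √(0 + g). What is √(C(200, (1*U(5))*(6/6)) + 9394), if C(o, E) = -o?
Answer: √9194 ≈ 95.885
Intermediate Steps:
U(g) = √g
√(C(200, (1*U(5))*(6/6)) + 9394) = √(-1*200 + 9394) = √(-200 + 9394) = √9194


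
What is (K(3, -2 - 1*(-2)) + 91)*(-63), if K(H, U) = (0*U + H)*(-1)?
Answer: -5544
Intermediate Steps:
K(H, U) = -H (K(H, U) = (0 + H)*(-1) = H*(-1) = -H)
(K(3, -2 - 1*(-2)) + 91)*(-63) = (-1*3 + 91)*(-63) = (-3 + 91)*(-63) = 88*(-63) = -5544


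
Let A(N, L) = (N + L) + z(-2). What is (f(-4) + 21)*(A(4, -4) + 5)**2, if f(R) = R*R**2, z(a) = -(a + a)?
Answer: -3483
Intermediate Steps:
z(a) = -2*a
A(N, L) = 4 + L + N (A(N, L) = (N + L) - 2*(-2) = (L + N) + 4 = 4 + L + N)
f(R) = R**3
(f(-4) + 21)*(A(4, -4) + 5)**2 = ((-4)**3 + 21)*((4 - 4 + 4) + 5)**2 = (-64 + 21)*(4 + 5)**2 = -43*9**2 = -43*81 = -3483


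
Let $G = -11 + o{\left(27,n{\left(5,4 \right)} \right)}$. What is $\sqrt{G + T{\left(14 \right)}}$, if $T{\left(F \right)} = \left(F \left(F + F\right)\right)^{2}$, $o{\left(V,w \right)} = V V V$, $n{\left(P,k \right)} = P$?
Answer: $2 \sqrt{43334} \approx 416.34$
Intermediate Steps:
$o{\left(V,w \right)} = V^{3}$ ($o{\left(V,w \right)} = V^{2} V = V^{3}$)
$G = 19672$ ($G = -11 + 27^{3} = -11 + 19683 = 19672$)
$T{\left(F \right)} = 4 F^{4}$ ($T{\left(F \right)} = \left(F 2 F\right)^{2} = \left(2 F^{2}\right)^{2} = 4 F^{4}$)
$\sqrt{G + T{\left(14 \right)}} = \sqrt{19672 + 4 \cdot 14^{4}} = \sqrt{19672 + 4 \cdot 38416} = \sqrt{19672 + 153664} = \sqrt{173336} = 2 \sqrt{43334}$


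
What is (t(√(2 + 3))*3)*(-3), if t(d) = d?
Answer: -9*√5 ≈ -20.125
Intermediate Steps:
(t(√(2 + 3))*3)*(-3) = (√(2 + 3)*3)*(-3) = (√5*3)*(-3) = (3*√5)*(-3) = -9*√5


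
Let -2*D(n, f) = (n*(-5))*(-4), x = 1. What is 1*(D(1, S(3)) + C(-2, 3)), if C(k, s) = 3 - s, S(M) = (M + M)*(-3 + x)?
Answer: -10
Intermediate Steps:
S(M) = -4*M (S(M) = (M + M)*(-3 + 1) = (2*M)*(-2) = -4*M)
D(n, f) = -10*n (D(n, f) = -n*(-5)*(-4)/2 = -(-5*n)*(-4)/2 = -10*n)
1*(D(1, S(3)) + C(-2, 3)) = 1*(-10*1 + (3 - 1*3)) = 1*(-10 + (3 - 3)) = 1*(-10 + 0) = 1*(-10) = -10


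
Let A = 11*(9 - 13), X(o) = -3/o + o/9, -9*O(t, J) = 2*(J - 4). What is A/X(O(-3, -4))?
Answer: 57024/1931 ≈ 29.531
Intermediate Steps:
O(t, J) = 8/9 - 2*J/9 (O(t, J) = -2*(J - 4)/9 = -2*(-4 + J)/9 = -(-8 + 2*J)/9 = 8/9 - 2*J/9)
X(o) = -3/o + o/9 (X(o) = -3/o + o*(⅑) = -3/o + o/9)
A = -44 (A = 11*(-4) = -44)
A/X(O(-3, -4)) = -44/(-3/(8/9 - 2/9*(-4)) + (8/9 - 2/9*(-4))/9) = -44/(-3/(8/9 + 8/9) + (8/9 + 8/9)/9) = -44/(-3/16/9 + (⅑)*(16/9)) = -44/(-3*9/16 + 16/81) = -44/(-27/16 + 16/81) = -44/(-1931/1296) = -44*(-1296/1931) = 57024/1931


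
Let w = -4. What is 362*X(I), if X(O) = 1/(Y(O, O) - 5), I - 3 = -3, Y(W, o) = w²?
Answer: 362/11 ≈ 32.909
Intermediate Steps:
Y(W, o) = 16 (Y(W, o) = (-4)² = 16)
I = 0 (I = 3 - 3 = 0)
X(O) = 1/11 (X(O) = 1/(16 - 5) = 1/11)
362*X(I) = 362*(1/11) = 362/11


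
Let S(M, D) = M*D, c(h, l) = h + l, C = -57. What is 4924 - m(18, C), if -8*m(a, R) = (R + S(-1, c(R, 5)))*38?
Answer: 19601/4 ≈ 4900.3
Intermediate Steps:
S(M, D) = D*M
m(a, R) = 95/4 (m(a, R) = -(R + (R + 5)*(-1))*38/8 = -(R + (5 + R)*(-1))*38/8 = -(R + (-5 - R))*38/8 = -(-5)*38/8 = -⅛*(-190) = 95/4)
4924 - m(18, C) = 4924 - 1*95/4 = 4924 - 95/4 = 19601/4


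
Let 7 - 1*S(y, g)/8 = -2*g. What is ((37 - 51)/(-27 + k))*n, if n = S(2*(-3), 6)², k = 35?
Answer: -40432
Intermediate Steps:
S(y, g) = 56 + 16*g (S(y, g) = 56 - (-16)*g = 56 + 16*g)
n = 23104 (n = (56 + 16*6)² = (56 + 96)² = 152² = 23104)
((37 - 51)/(-27 + k))*n = ((37 - 51)/(-27 + 35))*23104 = -14/8*23104 = -14*⅛*23104 = -7/4*23104 = -40432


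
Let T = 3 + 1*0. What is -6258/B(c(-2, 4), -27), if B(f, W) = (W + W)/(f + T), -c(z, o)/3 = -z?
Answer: -1043/3 ≈ -347.67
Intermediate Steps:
T = 3 (T = 3 + 0 = 3)
c(z, o) = 3*z (c(z, o) = -(-3)*z = 3*z)
B(f, W) = 2*W/(3 + f) (B(f, W) = (W + W)/(f + 3) = (2*W)/(3 + f) = 2*W/(3 + f))
-6258/B(c(-2, 4), -27) = -6258/(2*(-27)/(3 + 3*(-2))) = -6258/(2*(-27)/(3 - 6)) = -6258/(2*(-27)/(-3)) = -6258/(2*(-27)*(-1/3)) = -6258/18 = -6258*1/18 = -1043/3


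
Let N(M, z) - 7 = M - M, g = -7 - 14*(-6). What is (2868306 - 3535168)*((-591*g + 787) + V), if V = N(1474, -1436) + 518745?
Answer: -316113927584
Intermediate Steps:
g = 77 (g = -7 + 84 = 77)
N(M, z) = 7 (N(M, z) = 7 + (M - M) = 7 + 0 = 7)
V = 518752 (V = 7 + 518745 = 518752)
(2868306 - 3535168)*((-591*g + 787) + V) = (2868306 - 3535168)*((-591*77 + 787) + 518752) = -666862*((-45507 + 787) + 518752) = -666862*(-44720 + 518752) = -666862*474032 = -316113927584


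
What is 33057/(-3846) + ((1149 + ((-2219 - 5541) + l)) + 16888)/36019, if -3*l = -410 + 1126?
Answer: -1152072653/138529074 ≈ -8.3165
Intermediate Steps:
l = -716/3 (l = -(-410 + 1126)/3 = -1/3*716 = -716/3 ≈ -238.67)
33057/(-3846) + ((1149 + ((-2219 - 5541) + l)) + 16888)/36019 = 33057/(-3846) + ((1149 + ((-2219 - 5541) - 716/3)) + 16888)/36019 = 33057*(-1/3846) + ((1149 + (-7760 - 716/3)) + 16888)*(1/36019) = -11019/1282 + ((1149 - 23996/3) + 16888)*(1/36019) = -11019/1282 + (-20549/3 + 16888)*(1/36019) = -11019/1282 + (30115/3)*(1/36019) = -11019/1282 + 30115/108057 = -1152072653/138529074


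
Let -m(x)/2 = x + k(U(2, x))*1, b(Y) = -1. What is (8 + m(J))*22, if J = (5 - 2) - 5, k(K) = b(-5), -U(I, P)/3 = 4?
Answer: 308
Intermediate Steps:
U(I, P) = -12 (U(I, P) = -3*4 = -12)
k(K) = -1
J = -2 (J = 3 - 5 = -2)
m(x) = 2 - 2*x (m(x) = -2*(x - 1*1) = -2*(x - 1) = -2*(-1 + x) = 2 - 2*x)
(8 + m(J))*22 = (8 + (2 - 2*(-2)))*22 = (8 + (2 + 4))*22 = (8 + 6)*22 = 14*22 = 308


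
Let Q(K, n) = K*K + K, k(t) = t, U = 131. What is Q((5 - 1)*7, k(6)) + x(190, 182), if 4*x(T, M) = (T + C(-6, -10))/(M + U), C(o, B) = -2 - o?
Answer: 508409/626 ≈ 812.16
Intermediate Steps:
x(T, M) = (4 + T)/(4*(131 + M)) (x(T, M) = ((T + (-2 - 1*(-6)))/(M + 131))/4 = ((T + (-2 + 6))/(131 + M))/4 = ((T + 4)/(131 + M))/4 = ((4 + T)/(131 + M))/4 = (4 + T)/(4*(131 + M)))
Q(K, n) = K + K² (Q(K, n) = K² + K = K + K²)
Q((5 - 1)*7, k(6)) + x(190, 182) = ((5 - 1)*7)*(1 + (5 - 1)*7) + (4 + 190)/(4*(131 + 182)) = (4*7)*(1 + 4*7) + (¼)*194/313 = 28*(1 + 28) + (¼)*(1/313)*194 = 28*29 + 97/626 = 812 + 97/626 = 508409/626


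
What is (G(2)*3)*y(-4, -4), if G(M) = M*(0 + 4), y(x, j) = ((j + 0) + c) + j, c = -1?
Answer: -216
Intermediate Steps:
y(x, j) = -1 + 2*j (y(x, j) = ((j + 0) - 1) + j = (j - 1) + j = (-1 + j) + j = -1 + 2*j)
G(M) = 4*M (G(M) = M*4 = 4*M)
(G(2)*3)*y(-4, -4) = ((4*2)*3)*(-1 + 2*(-4)) = (8*3)*(-1 - 8) = 24*(-9) = -216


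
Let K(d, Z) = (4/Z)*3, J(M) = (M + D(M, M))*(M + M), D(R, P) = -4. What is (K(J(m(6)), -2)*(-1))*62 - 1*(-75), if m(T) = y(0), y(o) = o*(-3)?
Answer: 447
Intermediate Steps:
y(o) = -3*o
m(T) = 0 (m(T) = -3*0 = 0)
J(M) = 2*M*(-4 + M) (J(M) = (M - 4)*(M + M) = (-4 + M)*(2*M) = 2*M*(-4 + M))
K(d, Z) = 12/Z
(K(J(m(6)), -2)*(-1))*62 - 1*(-75) = ((12/(-2))*(-1))*62 - 1*(-75) = ((12*(-½))*(-1))*62 + 75 = -6*(-1)*62 + 75 = 6*62 + 75 = 372 + 75 = 447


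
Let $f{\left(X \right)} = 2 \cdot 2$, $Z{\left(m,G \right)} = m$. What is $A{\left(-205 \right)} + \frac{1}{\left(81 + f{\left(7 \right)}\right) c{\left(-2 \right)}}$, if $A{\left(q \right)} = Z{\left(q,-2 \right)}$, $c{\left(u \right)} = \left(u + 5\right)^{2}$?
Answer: $- \frac{156824}{765} \approx -205.0$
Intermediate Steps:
$c{\left(u \right)} = \left(5 + u\right)^{2}$
$A{\left(q \right)} = q$
$f{\left(X \right)} = 4$
$A{\left(-205 \right)} + \frac{1}{\left(81 + f{\left(7 \right)}\right) c{\left(-2 \right)}} = -205 + \frac{1}{\left(81 + 4\right) \left(5 - 2\right)^{2}} = -205 + \frac{1}{85 \cdot 3^{2}} = -205 + \frac{1}{85 \cdot 9} = -205 + \frac{1}{765} = - \frac{156824}{765}$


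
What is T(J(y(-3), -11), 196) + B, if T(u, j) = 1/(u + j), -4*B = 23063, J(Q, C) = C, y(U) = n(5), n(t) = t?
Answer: -4266651/740 ≈ -5765.7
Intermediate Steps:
y(U) = 5
B = -23063/4 (B = -1/4*23063 = -23063/4 ≈ -5765.8)
T(u, j) = 1/(j + u)
T(J(y(-3), -11), 196) + B = 1/(196 - 11) - 23063/4 = 1/185 - 23063/4 = -4266651/740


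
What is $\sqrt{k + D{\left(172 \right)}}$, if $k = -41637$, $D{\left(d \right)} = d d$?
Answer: $i \sqrt{12053} \approx 109.79 i$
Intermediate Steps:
$D{\left(d \right)} = d^{2}$
$\sqrt{k + D{\left(172 \right)}} = \sqrt{-41637 + 172^{2}} = \sqrt{-41637 + 29584} = \sqrt{-12053} = i \sqrt{12053}$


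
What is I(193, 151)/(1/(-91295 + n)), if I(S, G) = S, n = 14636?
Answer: -14795187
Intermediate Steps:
I(193, 151)/(1/(-91295 + n)) = 193/(1/(-91295 + 14636)) = 193/(1/(-76659)) = 193/(-1/76659) = 193*(-76659) = -14795187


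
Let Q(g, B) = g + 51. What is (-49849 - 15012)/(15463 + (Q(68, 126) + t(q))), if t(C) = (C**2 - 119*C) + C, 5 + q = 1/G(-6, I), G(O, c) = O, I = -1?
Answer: -2334996/583861 ≈ -3.9992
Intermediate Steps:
Q(g, B) = 51 + g
q = -31/6 (q = -5 + 1/(-6) = -5 - 1/6 = -31/6 ≈ -5.1667)
t(C) = C**2 - 118*C
(-49849 - 15012)/(15463 + (Q(68, 126) + t(q))) = (-49849 - 15012)/(15463 + ((51 + 68) - 31*(-118 - 31/6)/6)) = -64861/(15463 + (119 - 31/6*(-739/6))) = -64861/(15463 + (119 + 22909/36)) = -64861/(15463 + 27193/36) = -64861/583861/36 = -64861*36/583861 = -2334996/583861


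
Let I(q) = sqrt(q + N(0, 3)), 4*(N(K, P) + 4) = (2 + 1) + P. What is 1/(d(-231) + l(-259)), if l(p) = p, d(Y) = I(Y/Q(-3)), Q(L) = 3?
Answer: -518/134321 - I*sqrt(318)/134321 ≈ -0.0038564 - 0.00013276*I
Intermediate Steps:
N(K, P) = -13/4 + P/4 (N(K, P) = -4 + ((2 + 1) + P)/4 = -4 + (3 + P)/4 = -4 + (3/4 + P/4) = -13/4 + P/4)
I(q) = sqrt(-5/2 + q) (I(q) = sqrt(q + (-13/4 + (1/4)*3)) = sqrt(q + (-13/4 + 3/4)) = sqrt(q - 5/2) = sqrt(-5/2 + q))
d(Y) = sqrt(-10 + 4*Y/3)/2 (d(Y) = sqrt(-10 + 4*(Y/3))/2 = sqrt(-10 + 4*Y/3)/2)
1/(d(-231) + l(-259)) = 1/(sqrt(-90 + 12*(-231))/6 - 259) = 1/(sqrt(-90 - 2772)/6 - 259) = 1/(sqrt(-2862)/6 - 259) = 1/((3*I*sqrt(318))/6 - 259) = 1/(I*sqrt(318)/2 - 259) = 1/(-259 + I*sqrt(318)/2)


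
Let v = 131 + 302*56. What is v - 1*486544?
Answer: -469501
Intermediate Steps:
v = 17043 (v = 131 + 16912 = 17043)
v - 1*486544 = 17043 - 1*486544 = 17043 - 486544 = -469501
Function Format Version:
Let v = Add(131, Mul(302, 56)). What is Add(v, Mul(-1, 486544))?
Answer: -469501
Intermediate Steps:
v = 17043 (v = Add(131, 16912) = 17043)
Add(v, Mul(-1, 486544)) = Add(17043, Mul(-1, 486544)) = Add(17043, -486544) = -469501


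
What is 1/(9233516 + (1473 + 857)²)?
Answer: 1/14662416 ≈ 6.8202e-8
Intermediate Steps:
1/(9233516 + (1473 + 857)²) = 1/(9233516 + 2330²) = 1/(9233516 + 5428900) = 1/14662416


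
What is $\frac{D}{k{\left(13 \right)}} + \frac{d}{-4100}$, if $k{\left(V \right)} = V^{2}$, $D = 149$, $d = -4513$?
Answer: $\frac{1373597}{692900} \approx 1.9824$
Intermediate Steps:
$\frac{D}{k{\left(13 \right)}} + \frac{d}{-4100} = \frac{149}{13^{2}} - \frac{4513}{-4100} = \frac{149}{169} - - \frac{4513}{4100} = 149 \cdot \frac{1}{169} + \frac{4513}{4100} = \frac{149}{169} + \frac{4513}{4100} = \frac{1373597}{692900}$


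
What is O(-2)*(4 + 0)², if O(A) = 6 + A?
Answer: 64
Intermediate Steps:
O(-2)*(4 + 0)² = (6 - 2)*(4 + 0)² = 4*4² = 4*16 = 64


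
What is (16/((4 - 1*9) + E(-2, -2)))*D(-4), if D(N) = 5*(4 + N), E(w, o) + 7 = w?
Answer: 0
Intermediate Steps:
E(w, o) = -7 + w
D(N) = 20 + 5*N
(16/((4 - 1*9) + E(-2, -2)))*D(-4) = (16/((4 - 1*9) + (-7 - 2)))*(20 + 5*(-4)) = (16/((4 - 9) - 9))*(20 - 20) = (16/(-5 - 9))*0 = (16/(-14))*0 = (16*(-1/14))*0 = -8/7*0 = 0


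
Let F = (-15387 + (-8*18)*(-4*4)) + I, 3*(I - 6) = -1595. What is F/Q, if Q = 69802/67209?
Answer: -457312439/34901 ≈ -13103.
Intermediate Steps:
I = -1577/3 (I = 6 + (⅓)*(-1595) = 6 - 1595/3 = -1577/3 ≈ -525.67)
Q = 69802/67209 (Q = 69802*(1/67209) = 69802/67209 ≈ 1.0386)
F = -40826/3 (F = (-15387 + (-8*18)*(-4*4)) - 1577/3 = (-15387 - 144*(-16)) - 1577/3 = (-15387 + 2304) - 1577/3 = -13083 - 1577/3 = -40826/3 ≈ -13609.)
F/Q = -40826/(3*69802/67209) = -40826/3*67209/69802 = -457312439/34901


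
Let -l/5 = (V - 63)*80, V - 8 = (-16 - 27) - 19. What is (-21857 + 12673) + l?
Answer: 37616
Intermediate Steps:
V = -54 (V = 8 + ((-16 - 27) - 19) = 8 + (-43 - 19) = 8 - 62 = -54)
l = 46800 (l = -5*(-54 - 63)*80 = -(-585)*80 = -5*(-9360) = 46800)
(-21857 + 12673) + l = (-21857 + 12673) + 46800 = -9184 + 46800 = 37616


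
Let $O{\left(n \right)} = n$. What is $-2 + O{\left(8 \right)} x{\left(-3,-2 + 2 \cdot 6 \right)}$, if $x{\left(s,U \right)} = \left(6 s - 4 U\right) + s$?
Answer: $-490$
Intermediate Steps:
$x{\left(s,U \right)} = - 4 U + 7 s$ ($x{\left(s,U \right)} = \left(- 4 U + 6 s\right) + s = - 4 U + 7 s$)
$-2 + O{\left(8 \right)} x{\left(-3,-2 + 2 \cdot 6 \right)} = -2 + 8 \left(- 4 \left(-2 + 2 \cdot 6\right) + 7 \left(-3\right)\right) = -2 + 8 \left(- 4 \left(-2 + 12\right) - 21\right) = -2 + 8 \left(\left(-4\right) 10 - 21\right) = -2 + 8 \left(-40 - 21\right) = -2 + 8 \left(-61\right) = -2 - 488 = -490$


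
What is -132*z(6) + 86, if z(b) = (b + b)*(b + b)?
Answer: -18922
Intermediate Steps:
z(b) = 4*b² (z(b) = (2*b)*(2*b) = 4*b²)
-132*z(6) + 86 = -528*6² + 86 = -528*36 + 86 = -132*144 + 86 = -19008 + 86 = -18922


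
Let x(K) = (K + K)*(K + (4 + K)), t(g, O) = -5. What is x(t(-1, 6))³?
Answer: 216000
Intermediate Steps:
x(K) = 2*K*(4 + 2*K) (x(K) = (2*K)*(4 + 2*K) = 2*K*(4 + 2*K))
x(t(-1, 6))³ = (4*(-5)*(2 - 5))³ = (4*(-5)*(-3))³ = 60³ = 216000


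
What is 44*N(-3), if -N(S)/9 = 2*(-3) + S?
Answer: 3564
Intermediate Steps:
N(S) = 54 - 9*S (N(S) = -9*(2*(-3) + S) = -9*(-6 + S) = 54 - 9*S)
44*N(-3) = 44*(54 - 9*(-3)) = 44*(54 + 27) = 44*81 = 3564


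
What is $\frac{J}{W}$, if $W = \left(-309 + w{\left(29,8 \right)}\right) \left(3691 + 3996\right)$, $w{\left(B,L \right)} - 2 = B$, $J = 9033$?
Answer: $- \frac{9033}{2136986} \approx -0.004227$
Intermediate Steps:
$w{\left(B,L \right)} = 2 + B$
$W = -2136986$ ($W = \left(-309 + \left(2 + 29\right)\right) \left(3691 + 3996\right) = \left(-309 + 31\right) 7687 = \left(-278\right) 7687 = -2136986$)
$\frac{J}{W} = \frac{9033}{-2136986} = 9033 \left(- \frac{1}{2136986}\right) = - \frac{9033}{2136986}$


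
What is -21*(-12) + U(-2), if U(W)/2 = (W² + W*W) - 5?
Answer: 258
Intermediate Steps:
U(W) = -10 + 4*W² (U(W) = 2*((W² + W*W) - 5) = 2*((W² + W²) - 5) = 2*(2*W² - 5) = 2*(-5 + 2*W²) = -10 + 4*W²)
-21*(-12) + U(-2) = -21*(-12) + (-10 + 4*(-2)²) = 252 + (-10 + 4*4) = 252 + (-10 + 16) = 252 + 6 = 258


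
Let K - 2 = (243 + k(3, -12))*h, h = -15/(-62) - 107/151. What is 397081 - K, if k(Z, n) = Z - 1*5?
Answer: 3718506527/9362 ≈ 3.9719e+5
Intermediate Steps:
k(Z, n) = -5 + Z (k(Z, n) = Z - 5 = -5 + Z)
h = -4369/9362 (h = -15*(-1/62) - 107*1/151 = 15/62 - 107/151 = -4369/9362 ≈ -0.46667)
K = -1034205/9362 (K = 2 + (243 + (-5 + 3))*(-4369/9362) = 2 + (243 - 2)*(-4369/9362) = 2 + 241*(-4369/9362) = 2 - 1052929/9362 = -1034205/9362 ≈ -110.47)
397081 - K = 397081 - 1*(-1034205/9362) = 397081 + 1034205/9362 = 3718506527/9362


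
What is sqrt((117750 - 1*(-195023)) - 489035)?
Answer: I*sqrt(176262) ≈ 419.84*I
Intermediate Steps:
sqrt((117750 - 1*(-195023)) - 489035) = sqrt((117750 + 195023) - 489035) = sqrt(312773 - 489035) = sqrt(-176262) = I*sqrt(176262)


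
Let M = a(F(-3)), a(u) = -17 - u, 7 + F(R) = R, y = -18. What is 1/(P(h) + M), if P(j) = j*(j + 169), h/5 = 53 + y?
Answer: 1/60193 ≈ 1.6613e-5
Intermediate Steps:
h = 175 (h = 5*(53 - 18) = 5*35 = 175)
P(j) = j*(169 + j)
F(R) = -7 + R
M = -7 (M = -17 - (-7 - 3) = -17 - 1*(-10) = -17 + 10 = -7)
1/(P(h) + M) = 1/(175*(169 + 175) - 7) = 1/(175*344 - 7) = 1/(60200 - 7) = 1/60193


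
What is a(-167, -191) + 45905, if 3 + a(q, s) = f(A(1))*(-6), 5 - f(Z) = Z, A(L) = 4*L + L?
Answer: 45902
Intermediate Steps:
A(L) = 5*L
f(Z) = 5 - Z
a(q, s) = -3 (a(q, s) = -3 + (5 - 5)*(-6) = -3 + 0*(-6) = -3 + 0 = -3)
a(-167, -191) + 45905 = -3 + 45905 = 45902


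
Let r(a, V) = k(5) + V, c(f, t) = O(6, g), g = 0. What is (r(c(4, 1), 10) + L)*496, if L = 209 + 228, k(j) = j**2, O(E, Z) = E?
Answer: 234112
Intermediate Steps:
c(f, t) = 6
r(a, V) = 25 + V (r(a, V) = 5**2 + V = 25 + V)
L = 437
(r(c(4, 1), 10) + L)*496 = ((25 + 10) + 437)*496 = (35 + 437)*496 = 472*496 = 234112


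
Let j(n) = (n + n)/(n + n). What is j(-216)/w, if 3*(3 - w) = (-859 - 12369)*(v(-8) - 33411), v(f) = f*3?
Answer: -1/147426057 ≈ -6.7831e-9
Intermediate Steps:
v(f) = 3*f
j(n) = 1 (j(n) = (2*n)/((2*n)) = (2*n)*(1/(2*n)) = 1)
w = -147426057 (w = 3 - (-859 - 12369)*(3*(-8) - 33411)/3 = 3 - (-13228)*(-24 - 33411)/3 = 3 - (-13228)*(-33435)/3 = 3 - ⅓*442278180 = 3 - 147426060 = -147426057)
j(-216)/w = 1/(-147426057) = 1*(-1/147426057) = -1/147426057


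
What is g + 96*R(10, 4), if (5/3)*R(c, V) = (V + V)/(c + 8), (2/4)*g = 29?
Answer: 418/5 ≈ 83.600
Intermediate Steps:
g = 58 (g = 2*29 = 58)
R(c, V) = 6*V/(5*(8 + c)) (R(c, V) = 3*((V + V)/(c + 8))/5 = 3*((2*V)/(8 + c))/5 = 3*(2*V/(8 + c))/5 = 6*V/(5*(8 + c)))
g + 96*R(10, 4) = 58 + 96*((6/5)*4/(8 + 10)) = 58 + 96*((6/5)*4/18) = 58 + 96*((6/5)*4*(1/18)) = 58 + 96*(4/15) = 58 + 128/5 = 418/5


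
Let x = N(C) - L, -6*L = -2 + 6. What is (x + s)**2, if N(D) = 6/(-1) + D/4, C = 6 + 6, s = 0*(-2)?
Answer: 49/9 ≈ 5.4444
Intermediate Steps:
s = 0
C = 12
N(D) = -6 + D/4 (N(D) = 6*(-1) + D*(1/4) = -6 + D/4)
L = -2/3 (L = -(-2 + 6)/6 = -1/6*4 = -2/3 ≈ -0.66667)
x = -7/3 (x = (-6 + (1/4)*12) - 1*(-2/3) = (-6 + 3) + 2/3 = -3 + 2/3 = -7/3 ≈ -2.3333)
(x + s)**2 = (-7/3 + 0)**2 = (-7/3)**2 = 49/9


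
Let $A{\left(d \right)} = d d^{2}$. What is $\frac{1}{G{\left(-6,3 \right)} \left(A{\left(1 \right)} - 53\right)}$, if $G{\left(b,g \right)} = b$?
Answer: $\frac{1}{312} \approx 0.0032051$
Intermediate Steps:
$A{\left(d \right)} = d^{3}$
$\frac{1}{G{\left(-6,3 \right)} \left(A{\left(1 \right)} - 53\right)} = \frac{1}{\left(-6\right) \left(1^{3} - 53\right)} = \frac{1}{\left(-6\right) \left(1 - 53\right)} = \frac{1}{\left(-6\right) \left(-52\right)} = \frac{1}{312}$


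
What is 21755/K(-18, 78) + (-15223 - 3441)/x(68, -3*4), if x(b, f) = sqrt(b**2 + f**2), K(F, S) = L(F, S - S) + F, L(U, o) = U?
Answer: -21755/36 - 2333*sqrt(298)/149 ≈ -874.60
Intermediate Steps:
K(F, S) = 2*F (K(F, S) = F + F = 2*F)
21755/K(-18, 78) + (-15223 - 3441)/x(68, -3*4) = 21755/((2*(-18))) + (-15223 - 3441)/(sqrt(68**2 + (-3*4)**2)) = 21755/(-36) - 18664/sqrt(4624 + (-12)**2) = 21755*(-1/36) - 18664/sqrt(4624 + 144) = -21755/36 - 18664*sqrt(298)/1192 = -21755/36 - 2333*sqrt(298)/149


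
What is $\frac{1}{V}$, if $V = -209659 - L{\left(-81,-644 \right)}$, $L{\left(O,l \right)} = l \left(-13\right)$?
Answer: $- \frac{1}{218031} \approx -4.5865 \cdot 10^{-6}$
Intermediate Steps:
$L{\left(O,l \right)} = - 13 l$
$V = -218031$ ($V = -209659 - \left(-13\right) \left(-644\right) = -209659 - 8372 = -218031$)
$\frac{1}{V} = \frac{1}{-218031} = - \frac{1}{218031}$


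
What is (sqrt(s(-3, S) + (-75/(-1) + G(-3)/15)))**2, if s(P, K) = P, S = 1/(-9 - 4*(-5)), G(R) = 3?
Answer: 361/5 ≈ 72.200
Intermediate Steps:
S = 1/11 (S = 1/(-9 + 20) = 1/11 ≈ 0.090909)
(sqrt(s(-3, S) + (-75/(-1) + G(-3)/15)))**2 = (sqrt(-3 + (-75/(-1) + 3/15)))**2 = (sqrt(-3 + (-75*(-1) + 3*(1/15))))**2 = (sqrt(-3 + (75 + 1/5)))**2 = (sqrt(-3 + 376/5))**2 = (sqrt(361/5))**2 = (19*sqrt(5)/5)**2 = 361/5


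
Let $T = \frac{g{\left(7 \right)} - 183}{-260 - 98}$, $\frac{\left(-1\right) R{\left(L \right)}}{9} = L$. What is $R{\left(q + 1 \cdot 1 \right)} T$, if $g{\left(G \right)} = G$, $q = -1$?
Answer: $0$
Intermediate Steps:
$R{\left(L \right)} = - 9 L$
$T = \frac{88}{179}$ ($T = \frac{7 - 183}{-260 - 98} = - \frac{176}{-358} = \left(-176\right) \left(- \frac{1}{358}\right) = \frac{88}{179} \approx 0.49162$)
$R{\left(q + 1 \cdot 1 \right)} T = - 9 \left(-1 + 1 \cdot 1\right) \frac{88}{179} = - 9 \left(-1 + 1\right) \frac{88}{179} = \left(-9\right) 0 \cdot \frac{88}{179} = 0 \cdot \frac{88}{179} = 0$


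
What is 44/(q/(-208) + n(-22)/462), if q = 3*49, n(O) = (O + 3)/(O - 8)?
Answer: -31711680/508367 ≈ -62.380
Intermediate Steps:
n(O) = (3 + O)/(-8 + O)
q = 147
44/(q/(-208) + n(-22)/462) = 44/(147/(-208) + ((3 - 22)/(-8 - 22))/462) = 44/(147*(-1/208) + (-19/(-30))*(1/462)) = 44/(-147/208 - 1/30*(-19)*(1/462)) = 44/(-147/208 + (19/30)*(1/462)) = 44/(-147/208 + 19/13860) = 44/(-508367/720720) = 44*(-720720/508367) = -31711680/508367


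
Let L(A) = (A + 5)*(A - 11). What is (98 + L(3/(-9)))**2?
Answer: 164836/81 ≈ 2035.0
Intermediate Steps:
L(A) = (-11 + A)*(5 + A) (L(A) = (5 + A)*(-11 + A) = (-11 + A)*(5 + A))
(98 + L(3/(-9)))**2 = (98 + (-55 + (3/(-9))**2 - 18/(-9)))**2 = (98 + (-55 + (3*(-1/9))**2 - 18*(-1)/9))**2 = (98 + (-55 + (-1/3)**2 - 6*(-1/3)))**2 = (98 + (-55 + 1/9 + 2))**2 = (98 - 476/9)**2 = (406/9)**2 = 164836/81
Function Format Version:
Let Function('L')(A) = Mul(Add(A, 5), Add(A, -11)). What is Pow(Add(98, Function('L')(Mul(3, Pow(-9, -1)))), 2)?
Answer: Rational(164836, 81) ≈ 2035.0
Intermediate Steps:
Function('L')(A) = Mul(Add(-11, A), Add(5, A)) (Function('L')(A) = Mul(Add(5, A), Add(-11, A)) = Mul(Add(-11, A), Add(5, A)))
Pow(Add(98, Function('L')(Mul(3, Pow(-9, -1)))), 2) = Pow(Add(98, Add(-55, Pow(Mul(3, Pow(-9, -1)), 2), Mul(-6, Mul(3, Pow(-9, -1))))), 2) = Pow(Add(98, Add(-55, Pow(Mul(3, Rational(-1, 9)), 2), Mul(-6, Mul(3, Rational(-1, 9))))), 2) = Pow(Add(98, Add(-55, Pow(Rational(-1, 3), 2), Mul(-6, Rational(-1, 3)))), 2) = Pow(Add(98, Add(-55, Rational(1, 9), 2)), 2) = Pow(Add(98, Rational(-476, 9)), 2) = Pow(Rational(406, 9), 2) = Rational(164836, 81)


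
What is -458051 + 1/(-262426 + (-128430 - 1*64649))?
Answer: -208644520756/455505 ≈ -4.5805e+5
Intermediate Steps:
-458051 + 1/(-262426 + (-128430 - 1*64649)) = -458051 + 1/(-262426 + (-128430 - 64649)) = -458051 + 1/(-262426 - 193079) = -458051 + 1/(-455505) = -458051 - 1/455505 = -208644520756/455505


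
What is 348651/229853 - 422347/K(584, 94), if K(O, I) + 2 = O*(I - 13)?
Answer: -80585835389/10872506606 ≈ -7.4119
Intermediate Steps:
K(O, I) = -2 + O*(-13 + I) (K(O, I) = -2 + O*(I - 13) = -2 + O*(-13 + I))
348651/229853 - 422347/K(584, 94) = 348651/229853 - 422347/(-2 - 13*584 + 94*584) = 348651*(1/229853) - 422347/(-2 - 7592 + 54896) = 348651/229853 - 422347/47302 = -80585835389/10872506606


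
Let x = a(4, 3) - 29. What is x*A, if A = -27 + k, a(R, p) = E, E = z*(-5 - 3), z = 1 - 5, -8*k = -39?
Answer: -531/8 ≈ -66.375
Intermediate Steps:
k = 39/8 (k = -1/8*(-39) = 39/8 ≈ 4.8750)
z = -4
E = 32 (E = -4*(-5 - 3) = -4*(-8) = 32)
a(R, p) = 32
A = -177/8 (A = -27 + 39/8 = -177/8 ≈ -22.125)
x = 3 (x = 32 - 29 = 3)
x*A = 3*(-177/8) = -531/8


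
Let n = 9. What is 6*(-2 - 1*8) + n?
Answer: -51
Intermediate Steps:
6*(-2 - 1*8) + n = 6*(-2 - 1*8) + 9 = 6*(-2 - 8) + 9 = 6*(-10) + 9 = -60 + 9 = -51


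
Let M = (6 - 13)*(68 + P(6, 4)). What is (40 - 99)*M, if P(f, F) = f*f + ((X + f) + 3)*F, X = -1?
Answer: 56168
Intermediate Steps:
P(f, F) = f**2 + F*(2 + f) (P(f, F) = f*f + ((-1 + f) + 3)*F = f**2 + (2 + f)*F = f**2 + F*(2 + f))
M = -952 (M = (6 - 13)*(68 + (6**2 + 2*4 + 4*6)) = -7*(68 + (36 + 8 + 24)) = -7*(68 + 68) = -7*136 = -952)
(40 - 99)*M = (40 - 99)*(-952) = -59*(-952) = 56168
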